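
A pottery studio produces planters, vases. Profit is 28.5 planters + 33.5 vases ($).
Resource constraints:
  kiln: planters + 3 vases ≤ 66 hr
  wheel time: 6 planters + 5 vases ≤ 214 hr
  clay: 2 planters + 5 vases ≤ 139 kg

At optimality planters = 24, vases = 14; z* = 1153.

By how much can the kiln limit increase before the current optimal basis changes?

Binding constraints: kiln, wheel time. The basis is B = [[1,3],[6,5]] with det -13.
Per unit increase in kiln, x* moves by d = (-0.3846, 0.4615).
The basis stays optimal until clay becomes binding; allowable increase = 13.65 hr.

13.65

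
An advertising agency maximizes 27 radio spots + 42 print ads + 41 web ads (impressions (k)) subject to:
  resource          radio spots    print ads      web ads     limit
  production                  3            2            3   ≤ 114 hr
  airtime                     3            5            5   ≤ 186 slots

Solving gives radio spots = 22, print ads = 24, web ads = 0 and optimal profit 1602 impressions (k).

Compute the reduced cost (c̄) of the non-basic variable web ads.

Both production and airtime are binding at x*.
The binding rows give the dual system: 3·y_production + 3·y_airtime = 27 and 2·y_production + 5·y_airtime = 42.
Solving: y_production = 1, y_airtime = 8.
Reduced cost of web ads: c₃ − yᵀa₃ = 41 − (1·3 + 8·5) = 41 − 43 = -2.

-2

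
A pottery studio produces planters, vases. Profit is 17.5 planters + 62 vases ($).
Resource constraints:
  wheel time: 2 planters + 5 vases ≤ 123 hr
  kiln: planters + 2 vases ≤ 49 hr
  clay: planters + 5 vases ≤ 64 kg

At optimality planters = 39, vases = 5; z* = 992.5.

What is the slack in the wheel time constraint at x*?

20

wheel time used = 2·39 + 5·5 = 103; slack = 123 − 103 = 20.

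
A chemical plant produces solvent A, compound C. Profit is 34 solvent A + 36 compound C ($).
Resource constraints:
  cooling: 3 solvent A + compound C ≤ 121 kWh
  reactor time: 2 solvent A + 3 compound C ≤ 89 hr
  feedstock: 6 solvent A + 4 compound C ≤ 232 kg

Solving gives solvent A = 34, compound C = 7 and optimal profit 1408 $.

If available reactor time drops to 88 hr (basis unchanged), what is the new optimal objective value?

1400

Binding: reactor time and feedstock. Non-binding: cooling (12 unused).
Since cooling is not tight, its dual is 0.
From A_Bᵀ y = c: 2·y_reactor time + 6·y_feedstock = 34; 3·y_reactor time + 4·y_feedstock = 36.
Solving: y_reactor time = 8, y_feedstock = 3.
Δz = y_reactor time·Δb = 8 × (-1) = -8, so new z* = 1408 − 8 = 1400.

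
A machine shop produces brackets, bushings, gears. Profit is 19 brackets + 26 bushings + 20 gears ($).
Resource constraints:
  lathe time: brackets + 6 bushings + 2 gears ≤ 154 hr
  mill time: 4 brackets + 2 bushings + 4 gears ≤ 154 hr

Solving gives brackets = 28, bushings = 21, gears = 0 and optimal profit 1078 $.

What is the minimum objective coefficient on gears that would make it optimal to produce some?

Both lathe time and mill time are binding at x*.
The binding rows give the dual system: 1·y_lathe time + 4·y_mill time = 19 and 6·y_lathe time + 2·y_mill time = 26.
This yields shadow prices y_lathe time = 3, y_mill time = 4.
gears enters the basis when its profit ≥ yᵀa₃ = 3·2 + 4·4 = 22.

22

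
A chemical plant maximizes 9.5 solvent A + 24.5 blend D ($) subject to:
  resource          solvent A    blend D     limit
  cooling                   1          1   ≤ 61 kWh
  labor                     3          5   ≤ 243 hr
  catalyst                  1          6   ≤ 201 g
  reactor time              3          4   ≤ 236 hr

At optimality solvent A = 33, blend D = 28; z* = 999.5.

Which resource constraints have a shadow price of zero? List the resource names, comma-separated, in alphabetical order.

labor, reactor time

cooling: 61/61 (binding)
labor: 239/243 (slack 4)
catalyst: 201/201 (binding)
reactor time: 211/236 (slack 25)
By complementary slackness, a constraint with positive slack has shadow price 0 → labor, reactor time.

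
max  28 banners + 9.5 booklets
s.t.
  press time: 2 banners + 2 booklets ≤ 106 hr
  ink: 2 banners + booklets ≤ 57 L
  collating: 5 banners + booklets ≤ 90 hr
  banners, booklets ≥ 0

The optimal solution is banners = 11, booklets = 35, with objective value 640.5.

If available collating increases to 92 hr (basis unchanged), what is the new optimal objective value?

646.5

Binding: ink and collating. Non-binding: press time (14 unused).
By complementary slackness, y = 0 for the non-binding constraint.
The binding rows give the dual system: 2·y_ink + 5·y_collating = 28 and 1·y_ink + 1·y_collating = 9.5.
This yields shadow prices y_ink = 6.5, y_collating = 3.
Δz = y_collating·Δb = 3 × (2) = 6, so new z* = 640.5 + 6 = 646.5.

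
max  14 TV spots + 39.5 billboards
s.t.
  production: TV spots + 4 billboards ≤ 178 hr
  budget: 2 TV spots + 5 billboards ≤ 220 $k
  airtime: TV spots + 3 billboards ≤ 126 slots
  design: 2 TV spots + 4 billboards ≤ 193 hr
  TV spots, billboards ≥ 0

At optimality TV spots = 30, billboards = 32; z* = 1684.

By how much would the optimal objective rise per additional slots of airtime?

At the optimum: production uses 158 of 178 (slack = 20); budget uses 220 of 220 (binding); airtime uses 126 of 126 (binding); design uses 188 of 193 (slack = 5).
Since production, design are not tight, their duals are 0.
From A_Bᵀ y = c: 2·y_budget + 1·y_airtime = 14; 5·y_budget + 3·y_airtime = 39.5.
This yields shadow prices y_budget = 2.5, y_airtime = 9.
Shadow price of airtime = 9.

9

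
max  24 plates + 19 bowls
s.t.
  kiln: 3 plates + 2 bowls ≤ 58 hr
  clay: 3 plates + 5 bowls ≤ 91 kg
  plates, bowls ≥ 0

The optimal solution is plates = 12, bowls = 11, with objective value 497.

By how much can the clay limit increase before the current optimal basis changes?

54

Binding constraints: kiln, clay. The basis is B = [[3,2],[3,5]] with det 9.
Per unit increase in clay, x* moves by d = (-0.2222, 0.3333).
The basis stays optimal until plates reaches 0; allowable increase = 54 kg.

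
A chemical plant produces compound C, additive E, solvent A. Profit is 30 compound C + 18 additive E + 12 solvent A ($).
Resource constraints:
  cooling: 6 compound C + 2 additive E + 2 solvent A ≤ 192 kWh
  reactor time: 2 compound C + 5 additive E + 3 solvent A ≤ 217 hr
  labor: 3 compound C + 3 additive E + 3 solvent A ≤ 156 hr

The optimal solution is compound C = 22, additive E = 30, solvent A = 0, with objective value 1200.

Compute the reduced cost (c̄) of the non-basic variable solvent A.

-6

At the optimum: cooling uses 192 of 192 (binding); reactor time uses 194 of 217 (slack = 23); labor uses 156 of 156 (binding).
Slack constraints have shadow price 0 (complementary slackness).
From A_Bᵀ y = c: 6·y_cooling + 3·y_labor = 30; 2·y_cooling + 3·y_labor = 18.
Solving: y_cooling = 3, y_labor = 4.
Reduced cost of solvent A: c₃ − yᵀa₃ = 12 − (3·2 + 4·3) = 12 − 18 = -6.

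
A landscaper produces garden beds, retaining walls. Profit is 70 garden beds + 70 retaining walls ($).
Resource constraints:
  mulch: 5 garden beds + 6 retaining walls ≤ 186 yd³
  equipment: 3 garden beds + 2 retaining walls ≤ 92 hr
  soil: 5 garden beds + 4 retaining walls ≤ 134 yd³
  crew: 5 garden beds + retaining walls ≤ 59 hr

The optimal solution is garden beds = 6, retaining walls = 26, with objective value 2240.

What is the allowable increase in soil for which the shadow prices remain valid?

1.2

Binding constraints: mulch, soil. The basis is B = [[5,6],[5,4]] with det -10.
Per unit increase in soil, x* moves by d = (0.6, -0.5).
The basis stays optimal until crew becomes binding; allowable increase = 1.2 yd³.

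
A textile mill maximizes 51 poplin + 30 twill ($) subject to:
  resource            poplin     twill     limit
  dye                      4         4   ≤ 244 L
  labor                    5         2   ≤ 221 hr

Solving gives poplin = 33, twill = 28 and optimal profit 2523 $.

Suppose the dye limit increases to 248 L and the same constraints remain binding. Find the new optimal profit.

2539

At the optimum: dye uses 244 of 244 (binding); labor uses 221 of 221 (binding).
The binding rows give the dual system: 4·y_dye + 5·y_labor = 51 and 4·y_dye + 2·y_labor = 30.
This yields shadow prices y_dye = 4, y_labor = 7.
Δz = y_dye·Δb = 4 × (4) = 16, so new z* = 2523 + 16 = 2539.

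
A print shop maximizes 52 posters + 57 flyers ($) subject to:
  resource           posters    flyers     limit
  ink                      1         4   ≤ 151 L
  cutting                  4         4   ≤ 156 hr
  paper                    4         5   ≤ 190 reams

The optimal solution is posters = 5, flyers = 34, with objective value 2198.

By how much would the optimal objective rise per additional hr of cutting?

At the optimum: ink uses 141 of 151 (slack = 10); cutting uses 156 of 156 (binding); paper uses 190 of 190 (binding).
Slack constraints have shadow price 0 (complementary slackness).
Dual feasibility on the basic columns requires 4·y_cutting + 4·y_paper = 52, 4·y_cutting + 5·y_paper = 57.
→ y_cutting = 8 and y_paper = 5.
Shadow price of cutting = 8.

8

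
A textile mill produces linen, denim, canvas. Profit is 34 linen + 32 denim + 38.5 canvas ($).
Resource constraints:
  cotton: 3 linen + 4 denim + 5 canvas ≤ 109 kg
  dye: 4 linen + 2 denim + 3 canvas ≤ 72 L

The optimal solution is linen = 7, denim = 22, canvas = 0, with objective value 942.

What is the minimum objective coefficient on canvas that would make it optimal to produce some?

Check each constraint at x*: cotton 109/109 (tight); dye 72/72 (tight).
Dual feasibility on the basic columns requires 3·y_cotton + 4·y_dye = 34, 4·y_cotton + 2·y_dye = 32.
→ y_cotton = 6 and y_dye = 4.
canvas enters the basis when its profit ≥ yᵀa₃ = 6·5 + 4·3 = 42.

42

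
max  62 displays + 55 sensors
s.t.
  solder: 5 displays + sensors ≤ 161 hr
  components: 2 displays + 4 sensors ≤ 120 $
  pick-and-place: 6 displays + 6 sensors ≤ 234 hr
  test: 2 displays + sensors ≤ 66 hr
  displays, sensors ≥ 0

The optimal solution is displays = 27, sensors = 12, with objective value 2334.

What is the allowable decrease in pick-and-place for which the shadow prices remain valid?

28

Binding constraints: pick-and-place, test. The basis is B = [[6,6],[2,1]] with det -6.
Per unit decrease in pick-and-place, x* moves by d = (0.1667, -0.3333).
The basis stays optimal until solder becomes binding; allowable decrease = 28 hr.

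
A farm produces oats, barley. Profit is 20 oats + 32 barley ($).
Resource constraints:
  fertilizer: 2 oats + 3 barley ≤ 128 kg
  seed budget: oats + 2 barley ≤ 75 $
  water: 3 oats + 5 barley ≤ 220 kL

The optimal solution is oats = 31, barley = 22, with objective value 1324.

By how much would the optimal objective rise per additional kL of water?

At the optimum: fertilizer uses 128 of 128 (binding); seed budget uses 75 of 75 (binding); water uses 203 of 220 (slack = 17).
Since water is not tight, its dual is 0.
The binding rows give the dual system: 2·y_fertilizer + 1·y_seed budget = 20 and 3·y_fertilizer + 2·y_seed budget = 32.
This yields shadow prices y_fertilizer = 8, y_seed budget = 4.
Shadow price of water = 0.

0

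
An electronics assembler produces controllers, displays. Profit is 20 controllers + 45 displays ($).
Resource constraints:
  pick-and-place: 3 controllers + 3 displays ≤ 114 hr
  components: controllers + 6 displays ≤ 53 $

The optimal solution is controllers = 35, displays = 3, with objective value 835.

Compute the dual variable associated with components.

At the optimum: pick-and-place uses 114 of 114 (binding); components uses 53 of 53 (binding).
From A_Bᵀ y = c: 3·y_pick-and-place + 1·y_components = 20; 3·y_pick-and-place + 6·y_components = 45.
→ y_pick-and-place = 5 and y_components = 5.
Shadow price of components = 5.

5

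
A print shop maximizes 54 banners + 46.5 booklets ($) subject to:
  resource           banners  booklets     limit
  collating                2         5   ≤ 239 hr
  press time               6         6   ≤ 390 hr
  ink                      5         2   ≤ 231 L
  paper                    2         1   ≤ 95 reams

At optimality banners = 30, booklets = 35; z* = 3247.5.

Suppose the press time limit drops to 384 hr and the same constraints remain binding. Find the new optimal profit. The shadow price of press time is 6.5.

3208.5

Δb = -6, so new z* = 3247.5 + (6.5)·(-6) = 3247.5 − 39 = 3208.5.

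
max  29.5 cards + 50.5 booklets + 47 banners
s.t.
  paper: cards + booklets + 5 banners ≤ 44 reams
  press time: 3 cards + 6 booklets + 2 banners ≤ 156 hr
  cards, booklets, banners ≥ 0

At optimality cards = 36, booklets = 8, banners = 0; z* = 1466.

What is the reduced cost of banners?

Both paper and press time are binding at x*.
The binding rows give the dual system: 1·y_paper + 3·y_press time = 29.5 and 1·y_paper + 6·y_press time = 50.5.
Solving: y_paper = 8.5, y_press time = 7.
Reduced cost of banners: c₃ − yᵀa₃ = 47 − (8.5·5 + 7·2) = 47 − 56.5 = -9.5.

-9.5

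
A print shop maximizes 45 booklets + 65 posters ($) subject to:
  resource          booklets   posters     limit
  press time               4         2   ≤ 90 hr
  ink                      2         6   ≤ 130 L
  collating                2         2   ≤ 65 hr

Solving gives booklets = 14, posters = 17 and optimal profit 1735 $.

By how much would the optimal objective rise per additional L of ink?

Check each constraint at x*: press time 90/90 (tight); ink 130/130 (tight); collating 62/65 (slack 3).
Since collating is not tight, its dual is 0.
The binding rows give the dual system: 4·y_press time + 2·y_ink = 45 and 2·y_press time + 6·y_ink = 65.
This yields shadow prices y_press time = 7, y_ink = 8.5.
Shadow price of ink = 8.5.

8.5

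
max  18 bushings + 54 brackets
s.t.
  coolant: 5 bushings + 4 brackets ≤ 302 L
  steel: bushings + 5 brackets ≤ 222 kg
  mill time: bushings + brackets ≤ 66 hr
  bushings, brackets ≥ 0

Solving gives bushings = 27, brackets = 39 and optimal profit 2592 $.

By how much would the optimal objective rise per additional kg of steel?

9

Binding: steel and mill time. Non-binding: coolant (11 unused).
Since coolant is not tight, its dual is 0.
Dual feasibility on the basic columns requires 1·y_steel + 1·y_mill time = 18, 5·y_steel + 1·y_mill time = 54.
Solving: y_steel = 9, y_mill time = 9.
Shadow price of steel = 9.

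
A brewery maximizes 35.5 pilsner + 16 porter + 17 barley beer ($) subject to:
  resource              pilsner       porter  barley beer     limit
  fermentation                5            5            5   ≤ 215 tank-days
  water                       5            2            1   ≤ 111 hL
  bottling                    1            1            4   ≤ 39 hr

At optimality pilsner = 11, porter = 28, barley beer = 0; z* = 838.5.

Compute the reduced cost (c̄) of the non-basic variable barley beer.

-1.5

At the optimum: fermentation uses 195 of 215 (slack = 20); water uses 111 of 111 (binding); bottling uses 39 of 39 (binding).
Since fermentation is not tight, its dual is 0.
From A_Bᵀ y = c: 5·y_water + 1·y_bottling = 35.5; 2·y_water + 1·y_bottling = 16.
This yields shadow prices y_water = 6.5, y_bottling = 3.
Reduced cost of barley beer: c₃ − yᵀa₃ = 17 − (6.5·1 + 3·4) = 17 − 18.5 = -1.5.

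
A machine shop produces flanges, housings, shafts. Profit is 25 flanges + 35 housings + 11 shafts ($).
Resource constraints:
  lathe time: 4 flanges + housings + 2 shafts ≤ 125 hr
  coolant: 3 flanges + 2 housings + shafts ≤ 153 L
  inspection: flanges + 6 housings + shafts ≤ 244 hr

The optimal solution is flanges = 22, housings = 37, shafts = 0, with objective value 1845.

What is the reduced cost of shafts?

Check each constraint at x*: lathe time 125/125 (tight); coolant 140/153 (slack 13); inspection 244/244 (tight).
By complementary slackness, y = 0 for the non-binding constraint.
The binding rows give the dual system: 4·y_lathe time + 1·y_inspection = 25 and 1·y_lathe time + 6·y_inspection = 35.
→ y_lathe time = 5 and y_inspection = 5.
Reduced cost of shafts: c₃ − yᵀa₃ = 11 − (5·2 + 5·1) = 11 − 15 = -4.

-4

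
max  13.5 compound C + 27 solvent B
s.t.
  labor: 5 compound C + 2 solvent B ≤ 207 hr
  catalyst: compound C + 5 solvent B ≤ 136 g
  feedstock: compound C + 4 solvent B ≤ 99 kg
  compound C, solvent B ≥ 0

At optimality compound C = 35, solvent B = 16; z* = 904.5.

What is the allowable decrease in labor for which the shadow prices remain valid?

Binding constraints: labor, feedstock. The basis is B = [[5,2],[1,4]] with det 18.
Per unit decrease in labor, x* moves by d = (-0.2222, 0.0556).
The basis stays optimal until compound C reaches 0; allowable decrease = 157.5 hr.

157.5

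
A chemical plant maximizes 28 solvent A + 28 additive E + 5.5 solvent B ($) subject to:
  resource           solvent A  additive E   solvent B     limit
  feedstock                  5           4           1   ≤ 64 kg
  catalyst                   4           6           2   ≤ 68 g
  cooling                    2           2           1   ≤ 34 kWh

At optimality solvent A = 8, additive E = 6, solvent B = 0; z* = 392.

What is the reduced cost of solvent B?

At the optimum: feedstock uses 64 of 64 (binding); catalyst uses 68 of 68 (binding); cooling uses 28 of 34 (slack = 6).
Since cooling is not tight, its dual is 0.
From A_Bᵀ y = c: 5·y_feedstock + 4·y_catalyst = 28; 4·y_feedstock + 6·y_catalyst = 28.
→ y_feedstock = 4 and y_catalyst = 2.
Reduced cost of solvent B: c₃ − yᵀa₃ = 5.5 − (4·1 + 2·2) = 5.5 − 8 = -2.5.

-2.5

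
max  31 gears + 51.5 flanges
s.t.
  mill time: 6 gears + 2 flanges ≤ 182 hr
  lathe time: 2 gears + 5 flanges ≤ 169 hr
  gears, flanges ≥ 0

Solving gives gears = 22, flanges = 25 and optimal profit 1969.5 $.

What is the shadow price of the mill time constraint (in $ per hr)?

Check each constraint at x*: mill time 182/182 (tight); lathe time 169/169 (tight).
The binding rows give the dual system: 6·y_mill time + 2·y_lathe time = 31 and 2·y_mill time + 5·y_lathe time = 51.5.
Solving: y_mill time = 2, y_lathe time = 9.5.
Shadow price of mill time = 2.

2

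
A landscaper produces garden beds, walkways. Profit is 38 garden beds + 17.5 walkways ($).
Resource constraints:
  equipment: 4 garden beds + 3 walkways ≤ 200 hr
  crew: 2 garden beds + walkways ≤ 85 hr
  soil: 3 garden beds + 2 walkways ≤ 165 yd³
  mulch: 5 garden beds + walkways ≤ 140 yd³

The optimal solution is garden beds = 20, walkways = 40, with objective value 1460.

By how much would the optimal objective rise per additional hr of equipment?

4.5

Binding: equipment and mulch. Non-binding: crew (5 unused), soil (25 unused).
Since crew, soil are not tight, their duals are 0.
Dual feasibility on the basic columns requires 4·y_equipment + 5·y_mulch = 38, 3·y_equipment + 1·y_mulch = 17.5.
→ y_equipment = 4.5 and y_mulch = 4.
Shadow price of equipment = 4.5.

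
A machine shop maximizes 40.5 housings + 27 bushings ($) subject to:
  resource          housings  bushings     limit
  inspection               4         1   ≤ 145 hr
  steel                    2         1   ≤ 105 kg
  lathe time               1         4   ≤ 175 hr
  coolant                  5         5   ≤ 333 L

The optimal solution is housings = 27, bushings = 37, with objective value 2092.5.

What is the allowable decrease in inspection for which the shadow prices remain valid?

Binding constraints: inspection, lathe time. The basis is B = [[4,1],[1,4]] with det 15.
Per unit decrease in inspection, x* moves by d = (-0.2667, 0.0667).
The basis stays optimal until housings reaches 0; allowable decrease = 101.25 hr.

101.25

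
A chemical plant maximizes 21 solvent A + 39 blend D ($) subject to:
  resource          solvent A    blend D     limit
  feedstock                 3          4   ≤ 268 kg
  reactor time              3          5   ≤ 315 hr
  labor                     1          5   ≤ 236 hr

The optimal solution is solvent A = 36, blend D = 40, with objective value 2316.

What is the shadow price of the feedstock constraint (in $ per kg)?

6

Binding: feedstock and labor. Non-binding: reactor time (7 unused).
Slack constraints have shadow price 0 (complementary slackness).
From A_Bᵀ y = c: 3·y_feedstock + 1·y_labor = 21; 4·y_feedstock + 5·y_labor = 39.
Solving: y_feedstock = 6, y_labor = 3.
Shadow price of feedstock = 6.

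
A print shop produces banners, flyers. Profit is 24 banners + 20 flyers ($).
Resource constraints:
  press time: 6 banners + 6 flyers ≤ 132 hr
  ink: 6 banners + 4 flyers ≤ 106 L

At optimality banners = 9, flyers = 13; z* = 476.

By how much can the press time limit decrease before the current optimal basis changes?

Binding constraints: press time, ink. The basis is B = [[6,6],[6,4]] with det -12.
Per unit decrease in press time, x* moves by d = (0.3333, -0.5).
The basis stays optimal until flyers reaches 0; allowable decrease = 26 hr.

26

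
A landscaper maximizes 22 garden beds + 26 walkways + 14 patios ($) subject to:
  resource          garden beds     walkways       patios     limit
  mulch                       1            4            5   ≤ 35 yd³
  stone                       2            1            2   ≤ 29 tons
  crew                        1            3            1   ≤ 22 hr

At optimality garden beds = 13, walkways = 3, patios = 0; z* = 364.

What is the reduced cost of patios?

-8

At the optimum: mulch uses 25 of 35 (slack = 10); stone uses 29 of 29 (binding); crew uses 22 of 22 (binding).
By complementary slackness, y = 0 for the non-binding constraint.
The binding rows give the dual system: 2·y_stone + 1·y_crew = 22 and 1·y_stone + 3·y_crew = 26.
→ y_stone = 8 and y_crew = 6.
Reduced cost of patios: c₃ − yᵀa₃ = 14 − (8·2 + 6·1) = 14 − 22 = -8.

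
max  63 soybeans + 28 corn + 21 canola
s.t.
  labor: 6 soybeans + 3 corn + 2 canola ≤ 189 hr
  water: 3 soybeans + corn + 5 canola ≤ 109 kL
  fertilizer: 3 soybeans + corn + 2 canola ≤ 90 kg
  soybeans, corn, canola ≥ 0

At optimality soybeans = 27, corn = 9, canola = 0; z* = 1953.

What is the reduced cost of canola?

-7

Binding: labor and fertilizer. Non-binding: water (19 unused).
Slack constraints have shadow price 0 (complementary slackness).
Dual feasibility on the basic columns requires 6·y_labor + 3·y_fertilizer = 63, 3·y_labor + 1·y_fertilizer = 28.
→ y_labor = 7 and y_fertilizer = 7.
Reduced cost of canola: c₃ − yᵀa₃ = 21 − (7·2 + 7·2) = 21 − 28 = -7.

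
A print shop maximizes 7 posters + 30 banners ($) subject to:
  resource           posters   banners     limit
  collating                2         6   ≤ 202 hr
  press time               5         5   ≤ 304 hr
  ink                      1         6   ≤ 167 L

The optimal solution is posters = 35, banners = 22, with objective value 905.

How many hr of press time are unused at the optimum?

19

press time used = 5·35 + 5·22 = 285; slack = 304 − 285 = 19.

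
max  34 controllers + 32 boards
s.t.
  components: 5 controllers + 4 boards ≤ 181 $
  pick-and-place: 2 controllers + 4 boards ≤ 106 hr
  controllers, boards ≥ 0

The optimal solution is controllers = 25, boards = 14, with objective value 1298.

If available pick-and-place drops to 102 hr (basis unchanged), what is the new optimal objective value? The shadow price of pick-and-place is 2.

Δb = -4, so new z* = 1298 + (2)·(-4) = 1298 − 8 = 1290.

1290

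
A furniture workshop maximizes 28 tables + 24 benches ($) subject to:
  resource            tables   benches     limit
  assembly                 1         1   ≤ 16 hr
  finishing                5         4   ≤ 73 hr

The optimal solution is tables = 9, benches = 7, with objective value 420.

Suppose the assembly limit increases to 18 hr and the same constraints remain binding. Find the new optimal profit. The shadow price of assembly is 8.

436

Δb = 2, so new z* = 420 + (8)·(2) = 420 + 16 = 436.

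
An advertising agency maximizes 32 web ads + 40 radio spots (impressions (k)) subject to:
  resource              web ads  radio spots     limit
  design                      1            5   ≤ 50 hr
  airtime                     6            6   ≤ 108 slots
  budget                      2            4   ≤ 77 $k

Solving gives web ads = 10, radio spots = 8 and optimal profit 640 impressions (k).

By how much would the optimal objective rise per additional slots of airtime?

At the optimum: design uses 50 of 50 (binding); airtime uses 108 of 108 (binding); budget uses 52 of 77 (slack = 25).
Slack constraints have shadow price 0 (complementary slackness).
The binding rows give the dual system: 1·y_design + 6·y_airtime = 32 and 5·y_design + 6·y_airtime = 40.
This yields shadow prices y_design = 2, y_airtime = 5.
Shadow price of airtime = 5.

5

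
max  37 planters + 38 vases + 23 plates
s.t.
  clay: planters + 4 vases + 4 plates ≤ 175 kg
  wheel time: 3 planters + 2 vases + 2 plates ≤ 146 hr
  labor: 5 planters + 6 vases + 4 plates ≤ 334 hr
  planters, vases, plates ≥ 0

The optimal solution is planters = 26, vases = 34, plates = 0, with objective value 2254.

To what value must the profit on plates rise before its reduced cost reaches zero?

28

Check each constraint at x*: clay 162/175 (slack 13); wheel time 146/146 (tight); labor 334/334 (tight).
By complementary slackness, y = 0 for the non-binding constraint.
The binding rows give the dual system: 3·y_wheel time + 5·y_labor = 37 and 2·y_wheel time + 6·y_labor = 38.
This yields shadow prices y_wheel time = 4, y_labor = 5.
plates enters the basis when its profit ≥ yᵀa₃ = 4·2 + 5·4 = 28.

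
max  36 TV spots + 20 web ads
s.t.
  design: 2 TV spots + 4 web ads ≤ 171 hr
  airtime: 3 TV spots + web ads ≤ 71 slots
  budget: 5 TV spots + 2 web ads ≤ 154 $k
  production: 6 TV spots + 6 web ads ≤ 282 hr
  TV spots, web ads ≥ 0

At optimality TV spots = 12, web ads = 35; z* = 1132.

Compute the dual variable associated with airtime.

8

Binding: airtime and production. Non-binding: design (7 unused), budget (24 unused).
Since design, budget are not tight, their duals are 0.
The binding rows give the dual system: 3·y_airtime + 6·y_production = 36 and 1·y_airtime + 6·y_production = 20.
→ y_airtime = 8 and y_production = 2.
Shadow price of airtime = 8.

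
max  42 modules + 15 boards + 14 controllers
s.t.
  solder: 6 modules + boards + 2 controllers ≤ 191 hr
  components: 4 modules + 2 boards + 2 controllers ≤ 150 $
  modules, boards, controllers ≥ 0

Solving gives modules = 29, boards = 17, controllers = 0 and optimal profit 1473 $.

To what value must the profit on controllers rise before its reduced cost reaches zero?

18

Check each constraint at x*: solder 191/191 (tight); components 150/150 (tight).
Dual feasibility on the basic columns requires 6·y_solder + 4·y_components = 42, 1·y_solder + 2·y_components = 15.
This yields shadow prices y_solder = 3, y_components = 6.
controllers enters the basis when its profit ≥ yᵀa₃ = 3·2 + 6·2 = 18.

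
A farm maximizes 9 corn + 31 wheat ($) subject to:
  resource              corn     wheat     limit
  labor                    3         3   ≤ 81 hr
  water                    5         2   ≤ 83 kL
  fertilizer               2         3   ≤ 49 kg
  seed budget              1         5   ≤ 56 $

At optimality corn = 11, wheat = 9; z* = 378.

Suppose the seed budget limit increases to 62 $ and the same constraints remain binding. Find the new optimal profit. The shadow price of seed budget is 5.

Δb = 6, so new z* = 378 + (5)·(6) = 378 + 30 = 408.

408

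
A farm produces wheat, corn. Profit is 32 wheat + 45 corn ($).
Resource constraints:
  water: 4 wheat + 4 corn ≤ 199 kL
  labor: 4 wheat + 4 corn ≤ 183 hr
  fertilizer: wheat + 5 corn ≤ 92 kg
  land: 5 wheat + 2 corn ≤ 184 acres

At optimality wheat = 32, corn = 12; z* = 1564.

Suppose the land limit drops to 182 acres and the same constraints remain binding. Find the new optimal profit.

At the optimum: water uses 176 of 199 (slack = 23); labor uses 176 of 183 (slack = 7); fertilizer uses 92 of 92 (binding); land uses 184 of 184 (binding).
Since water, labor are not tight, their duals are 0.
From A_Bᵀ y = c: 1·y_fertilizer + 5·y_land = 32; 5·y_fertilizer + 2·y_land = 45.
This yields shadow prices y_fertilizer = 7, y_land = 5.
Δz = y_land·Δb = 5 × (-2) = -10, so new z* = 1564 − 10 = 1554.

1554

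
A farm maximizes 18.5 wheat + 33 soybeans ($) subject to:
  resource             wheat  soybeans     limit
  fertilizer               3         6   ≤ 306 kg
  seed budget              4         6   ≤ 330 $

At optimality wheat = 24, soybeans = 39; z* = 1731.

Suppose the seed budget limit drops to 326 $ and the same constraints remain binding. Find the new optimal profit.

Check each constraint at x*: fertilizer 306/306 (tight); seed budget 330/330 (tight).
Dual feasibility on the basic columns requires 3·y_fertilizer + 4·y_seed budget = 18.5, 6·y_fertilizer + 6·y_seed budget = 33.
→ y_fertilizer = 3.5 and y_seed budget = 2.
Δz = y_seed budget·Δb = 2 × (-4) = -8, so new z* = 1731 − 8 = 1723.

1723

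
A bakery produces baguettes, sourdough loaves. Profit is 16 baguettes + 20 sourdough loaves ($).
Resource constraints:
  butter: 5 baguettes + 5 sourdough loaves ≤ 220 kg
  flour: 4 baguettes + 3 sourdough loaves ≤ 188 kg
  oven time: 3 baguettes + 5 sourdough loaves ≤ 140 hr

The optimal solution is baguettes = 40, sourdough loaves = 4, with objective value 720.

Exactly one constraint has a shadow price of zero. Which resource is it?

butter: 220/220 (binding)
flour: 172/188 (slack 16)
oven time: 140/140 (binding)
By complementary slackness, a constraint with positive slack has shadow price 0 → flour.

flour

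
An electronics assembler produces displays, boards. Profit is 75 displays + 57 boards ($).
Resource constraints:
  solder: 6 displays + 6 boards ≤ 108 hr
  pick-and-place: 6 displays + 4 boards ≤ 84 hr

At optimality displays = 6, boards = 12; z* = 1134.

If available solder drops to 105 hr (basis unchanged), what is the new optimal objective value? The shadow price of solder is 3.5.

1123.5

Δb = -3, so new z* = 1134 + (3.5)·(-3) = 1134 − 10.5 = 1123.5.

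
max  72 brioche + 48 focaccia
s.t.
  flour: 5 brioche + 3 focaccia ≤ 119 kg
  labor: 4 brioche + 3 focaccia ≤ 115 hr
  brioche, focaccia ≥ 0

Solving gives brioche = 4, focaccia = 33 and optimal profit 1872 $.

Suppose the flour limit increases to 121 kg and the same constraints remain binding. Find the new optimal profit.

1888

Check each constraint at x*: flour 119/119 (tight); labor 115/115 (tight).
Dual feasibility on the basic columns requires 5·y_flour + 4·y_labor = 72, 3·y_flour + 3·y_labor = 48.
This yields shadow prices y_flour = 8, y_labor = 8.
Δz = y_flour·Δb = 8 × (2) = 16, so new z* = 1872 + 16 = 1888.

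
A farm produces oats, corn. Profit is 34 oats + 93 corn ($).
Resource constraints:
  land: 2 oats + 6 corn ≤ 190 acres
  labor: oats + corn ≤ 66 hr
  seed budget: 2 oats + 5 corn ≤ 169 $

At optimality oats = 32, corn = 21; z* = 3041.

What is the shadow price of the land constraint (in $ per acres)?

8

Check each constraint at x*: land 190/190 (tight); labor 53/66 (slack 13); seed budget 169/169 (tight).
Slack constraints have shadow price 0 (complementary slackness).
From A_Bᵀ y = c: 2·y_land + 2·y_seed budget = 34; 6·y_land + 5·y_seed budget = 93.
→ y_land = 8 and y_seed budget = 9.
Shadow price of land = 8.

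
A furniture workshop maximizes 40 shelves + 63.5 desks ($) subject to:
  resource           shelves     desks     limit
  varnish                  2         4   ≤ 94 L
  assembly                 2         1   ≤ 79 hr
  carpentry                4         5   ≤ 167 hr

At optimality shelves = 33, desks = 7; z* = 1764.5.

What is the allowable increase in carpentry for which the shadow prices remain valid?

6

Binding constraints: varnish, carpentry. The basis is B = [[2,4],[4,5]] with det -6.
Per unit increase in carpentry, x* moves by d = (0.6667, -0.3333).
The basis stays optimal until assembly becomes binding; allowable increase = 6 hr.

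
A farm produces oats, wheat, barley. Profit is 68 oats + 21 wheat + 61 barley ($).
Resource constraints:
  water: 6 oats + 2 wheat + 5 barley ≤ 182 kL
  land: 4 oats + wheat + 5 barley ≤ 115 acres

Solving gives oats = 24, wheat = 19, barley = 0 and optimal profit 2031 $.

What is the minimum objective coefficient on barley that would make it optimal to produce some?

65

Check each constraint at x*: water 182/182 (tight); land 115/115 (tight).
Dual feasibility on the basic columns requires 6·y_water + 4·y_land = 68, 2·y_water + 1·y_land = 21.
This yields shadow prices y_water = 8, y_land = 5.
barley enters the basis when its profit ≥ yᵀa₃ = 8·5 + 5·5 = 65.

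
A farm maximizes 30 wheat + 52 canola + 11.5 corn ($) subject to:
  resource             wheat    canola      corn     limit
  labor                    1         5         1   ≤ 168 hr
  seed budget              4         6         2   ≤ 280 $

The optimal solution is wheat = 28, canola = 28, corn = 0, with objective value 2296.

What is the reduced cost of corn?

-4.5

At the optimum: labor uses 168 of 168 (binding); seed budget uses 280 of 280 (binding).
From A_Bᵀ y = c: 1·y_labor + 4·y_seed budget = 30; 5·y_labor + 6·y_seed budget = 52.
Solving: y_labor = 2, y_seed budget = 7.
Reduced cost of corn: c₃ − yᵀa₃ = 11.5 − (2·1 + 7·2) = 11.5 − 16 = -4.5.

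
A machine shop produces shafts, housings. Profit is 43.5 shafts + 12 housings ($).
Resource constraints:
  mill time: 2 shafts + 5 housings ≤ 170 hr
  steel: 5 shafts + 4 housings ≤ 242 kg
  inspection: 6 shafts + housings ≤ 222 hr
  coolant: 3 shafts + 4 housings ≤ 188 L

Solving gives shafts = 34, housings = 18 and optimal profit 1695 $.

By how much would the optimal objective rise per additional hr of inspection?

At the optimum: mill time uses 158 of 170 (slack = 12); steel uses 242 of 242 (binding); inspection uses 222 of 222 (binding); coolant uses 174 of 188 (slack = 14).
Since mill time, coolant are not tight, their duals are 0.
From A_Bᵀ y = c: 5·y_steel + 6·y_inspection = 43.5; 4·y_steel + 1·y_inspection = 12.
Solving: y_steel = 1.5, y_inspection = 6.
Shadow price of inspection = 6.

6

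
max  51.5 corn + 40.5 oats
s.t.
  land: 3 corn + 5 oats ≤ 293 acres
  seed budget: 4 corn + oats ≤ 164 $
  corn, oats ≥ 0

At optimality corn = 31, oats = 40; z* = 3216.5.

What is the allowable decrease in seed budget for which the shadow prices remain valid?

105.4

Binding constraints: land, seed budget. The basis is B = [[3,5],[4,1]] with det -17.
Per unit decrease in seed budget, x* moves by d = (-0.2941, 0.1765).
The basis stays optimal until corn reaches 0; allowable decrease = 105.4 $.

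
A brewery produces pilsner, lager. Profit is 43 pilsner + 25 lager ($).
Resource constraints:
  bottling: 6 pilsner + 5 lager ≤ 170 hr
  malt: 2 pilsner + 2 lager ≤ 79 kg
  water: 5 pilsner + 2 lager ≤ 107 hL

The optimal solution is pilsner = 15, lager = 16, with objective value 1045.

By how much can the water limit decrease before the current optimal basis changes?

Binding constraints: bottling, water. The basis is B = [[6,5],[5,2]] with det -13.
Per unit decrease in water, x* moves by d = (-0.3846, 0.4615).
The basis stays optimal until pilsner reaches 0; allowable decrease = 39 hL.

39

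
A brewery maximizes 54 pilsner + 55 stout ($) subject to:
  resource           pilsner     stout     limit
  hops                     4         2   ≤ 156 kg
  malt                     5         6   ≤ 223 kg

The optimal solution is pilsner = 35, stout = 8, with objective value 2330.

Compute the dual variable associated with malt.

8

At the optimum: hops uses 156 of 156 (binding); malt uses 223 of 223 (binding).
The binding rows give the dual system: 4·y_hops + 5·y_malt = 54 and 2·y_hops + 6·y_malt = 55.
→ y_hops = 3.5 and y_malt = 8.
Shadow price of malt = 8.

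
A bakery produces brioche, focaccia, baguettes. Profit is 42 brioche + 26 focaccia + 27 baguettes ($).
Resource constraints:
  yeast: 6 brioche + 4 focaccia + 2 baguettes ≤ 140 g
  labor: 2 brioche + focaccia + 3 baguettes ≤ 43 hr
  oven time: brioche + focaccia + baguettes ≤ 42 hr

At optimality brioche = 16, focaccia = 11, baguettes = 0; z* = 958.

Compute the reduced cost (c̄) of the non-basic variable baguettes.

-1

Binding: yeast and labor. Non-binding: oven time (15 unused).
By complementary slackness, y = 0 for the non-binding constraint.
From A_Bᵀ y = c: 6·y_yeast + 2·y_labor = 42; 4·y_yeast + 1·y_labor = 26.
Solving: y_yeast = 5, y_labor = 6.
Reduced cost of baguettes: c₃ − yᵀa₃ = 27 − (5·2 + 6·3) = 27 − 28 = -1.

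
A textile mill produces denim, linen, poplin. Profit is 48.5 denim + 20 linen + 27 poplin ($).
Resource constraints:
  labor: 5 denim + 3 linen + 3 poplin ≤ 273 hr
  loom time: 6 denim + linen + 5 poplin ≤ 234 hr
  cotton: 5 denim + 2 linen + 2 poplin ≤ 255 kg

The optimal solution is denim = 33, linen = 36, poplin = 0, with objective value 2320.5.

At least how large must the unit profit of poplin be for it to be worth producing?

34

Check each constraint at x*: labor 273/273 (tight); loom time 234/234 (tight); cotton 237/255 (slack 18).
Since cotton is not tight, its dual is 0.
The binding rows give the dual system: 5·y_labor + 6·y_loom time = 48.5 and 3·y_labor + 1·y_loom time = 20.
Solving: y_labor = 5.5, y_loom time = 3.5.
poplin enters the basis when its profit ≥ yᵀa₃ = 5.5·3 + 3.5·5 = 34.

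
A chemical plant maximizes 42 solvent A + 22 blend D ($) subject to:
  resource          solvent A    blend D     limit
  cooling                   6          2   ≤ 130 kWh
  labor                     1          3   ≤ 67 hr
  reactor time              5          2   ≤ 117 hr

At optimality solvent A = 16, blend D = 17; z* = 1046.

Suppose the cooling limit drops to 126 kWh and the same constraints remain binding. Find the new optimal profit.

Check each constraint at x*: cooling 130/130 (tight); labor 67/67 (tight); reactor time 114/117 (slack 3).
Slack constraints have shadow price 0 (complementary slackness).
Dual feasibility on the basic columns requires 6·y_cooling + 1·y_labor = 42, 2·y_cooling + 3·y_labor = 22.
Solving: y_cooling = 6.5, y_labor = 3.
Δz = y_cooling·Δb = 6.5 × (-4) = -26, so new z* = 1046 − 26 = 1020.

1020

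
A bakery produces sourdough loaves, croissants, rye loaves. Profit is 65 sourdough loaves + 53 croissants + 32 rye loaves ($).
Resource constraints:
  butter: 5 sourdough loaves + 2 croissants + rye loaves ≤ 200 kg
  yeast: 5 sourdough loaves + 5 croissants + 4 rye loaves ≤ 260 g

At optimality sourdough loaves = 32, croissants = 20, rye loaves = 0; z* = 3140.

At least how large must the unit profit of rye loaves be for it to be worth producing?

40

At the optimum: butter uses 200 of 200 (binding); yeast uses 260 of 260 (binding).
From A_Bᵀ y = c: 5·y_butter + 5·y_yeast = 65; 2·y_butter + 5·y_yeast = 53.
This yields shadow prices y_butter = 4, y_yeast = 9.
rye loaves enters the basis when its profit ≥ yᵀa₃ = 4·1 + 9·4 = 40.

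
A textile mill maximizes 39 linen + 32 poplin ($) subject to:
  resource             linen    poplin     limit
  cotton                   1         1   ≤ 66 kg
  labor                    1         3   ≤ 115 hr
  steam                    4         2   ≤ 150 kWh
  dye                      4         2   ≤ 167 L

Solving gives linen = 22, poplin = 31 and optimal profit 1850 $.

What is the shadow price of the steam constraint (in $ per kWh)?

Check each constraint at x*: cotton 53/66 (slack 13); labor 115/115 (tight); steam 150/150 (tight); dye 150/167 (slack 17).
Slack constraints have shadow price 0 (complementary slackness).
Dual feasibility on the basic columns requires 1·y_labor + 4·y_steam = 39, 3·y_labor + 2·y_steam = 32.
Solving: y_labor = 5, y_steam = 8.5.
Shadow price of steam = 8.5.

8.5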